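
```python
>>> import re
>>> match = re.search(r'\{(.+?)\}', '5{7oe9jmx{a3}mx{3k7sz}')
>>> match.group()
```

A `+?`/`*?`/`{m,n}?` starts at its minimum and grows only as far as needed for what follows to match.
The match spans [1:13] → '{7oe9jmx{a3}'.

'{7oe9jmx{a3}'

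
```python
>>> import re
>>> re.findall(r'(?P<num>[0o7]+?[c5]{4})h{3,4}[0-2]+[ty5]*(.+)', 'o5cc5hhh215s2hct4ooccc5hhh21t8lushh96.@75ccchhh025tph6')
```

[('o5cc5', 's2hct4ooccc5hhh21t8lushh96.@75ccchhh025tph6')]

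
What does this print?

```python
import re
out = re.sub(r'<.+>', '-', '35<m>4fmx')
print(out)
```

35-4fmx

`sub` substitutes '-' at each match site.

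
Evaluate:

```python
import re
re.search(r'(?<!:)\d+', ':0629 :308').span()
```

(2, 5)

`(?!…)`/`(?<!…)` only lets a position through if the neighbouring text does NOT match; no characters are consumed.
`re.search` tries every starting position until one works.
The match spans [2:5] → '629'.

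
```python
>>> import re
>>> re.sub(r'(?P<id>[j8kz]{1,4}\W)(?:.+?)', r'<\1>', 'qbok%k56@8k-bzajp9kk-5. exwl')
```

'qbo<k%>56@<8k->zajp9<kk->. exwl'

Pattern: 1 to 4 of one of [j8kz], then a non-word character (captured as 'id'); then one or more of any character (lazy) (non-capturing group).
With the lazy modifier that quantifier settles for the fewest repetitions that let the rest of the pattern succeed (the atoms after it are unaffected and can still be greedy).
Matches: at [3:6] → 'k%k'; at [9:13] → '8k-b'; at [18:22] → 'kk-5'.
Each match is replaced using the text its own group 1 captured.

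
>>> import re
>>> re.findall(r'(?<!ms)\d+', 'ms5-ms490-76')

['90', '76']

`(?!…)`/`(?<!…)` only lets a position through if the neighbouring text does NOT match; no characters are consumed.
Scanning left to right: at [7:9] → '90'; at [10:12] → '76'.
Since nothing is captured, `findall` lists the 2 matched substrings directly.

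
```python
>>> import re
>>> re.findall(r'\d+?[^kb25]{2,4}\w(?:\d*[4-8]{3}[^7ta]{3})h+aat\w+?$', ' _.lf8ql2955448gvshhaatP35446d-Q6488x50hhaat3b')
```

Pattern: one or more of a digit (lazy), then 2 to 4 of any character except [kb25], then a word character; then zero or more of a digit, then exactly 3 of a character in [4-8], then exactly 3 of any character except [7ta] (non-capturing group); then one or more of the literal 'h', then the literal 'aat', then one or more of a word character (lazy); then anchored at the end.
Walking the string: at [24:46] → '35446d-Q6488x50hhaat3b'.
Since nothing is captured, `findall` lists the 1 matched substring directly.

['35446d-Q6488x50hhaat3b']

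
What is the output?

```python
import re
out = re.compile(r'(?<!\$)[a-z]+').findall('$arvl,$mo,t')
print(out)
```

Because the assertion is negative and zero-width, positions next to the forbidden text are skipped.
With no groups in the pattern, `findall` gives back each whole match — 3 here.

['rvl', 'o', 't']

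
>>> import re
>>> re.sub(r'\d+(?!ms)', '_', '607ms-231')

Because the assertion is negative and zero-width, positions next to the forbidden text are skipped.
`sub` substitutes '_' at each match site.

'_7ms-_'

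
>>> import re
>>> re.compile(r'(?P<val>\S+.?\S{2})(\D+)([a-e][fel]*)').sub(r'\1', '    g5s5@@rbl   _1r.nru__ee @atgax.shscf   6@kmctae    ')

Pattern: one or more of a non-whitespace character, then optionally any character, then exactly 2 of a non-whitespace character (captured as 'val'); then one or more of a non-digit (captured); then a character in [a-e], then zero or more of one of [fel] (captured).
Matches: at [4:13] → 'g5s5@@rbl'; at [16:40] → '_1r.nru__ee @atgax.shscf'; at [43:51] → '6@kmctae'.
Each match is replaced using the text its own group 1 captured.

'    g5s5@@   _1r.nru__ee @a   6@kmct    '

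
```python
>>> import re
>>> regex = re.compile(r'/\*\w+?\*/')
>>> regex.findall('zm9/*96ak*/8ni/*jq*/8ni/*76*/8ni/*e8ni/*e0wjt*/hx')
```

With no groups in the pattern, `findall` gives back each whole match — 4 here.

['/*96ak*/', '/*jq*/', '/*76*/', '/*e0wjt*/']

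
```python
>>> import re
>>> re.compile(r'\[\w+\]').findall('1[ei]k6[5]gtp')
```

['[ei]', '[5]']

No capturing groups, so `findall` returns the 2 full match strings.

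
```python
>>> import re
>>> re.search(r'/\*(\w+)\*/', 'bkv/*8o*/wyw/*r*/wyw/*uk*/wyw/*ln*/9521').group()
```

'/*8o*/'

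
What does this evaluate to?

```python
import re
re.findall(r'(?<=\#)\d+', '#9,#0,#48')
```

['9', '0', '48']

Lookahead/lookbehind check context without consuming it, so the matched span excludes the asserted characters.
Scanning left to right: at [1:2] → '9'; at [4:5] → '0'; at [7:9] → '48'.
`findall` yields the raw match text (3 of them) because the pattern has no groups.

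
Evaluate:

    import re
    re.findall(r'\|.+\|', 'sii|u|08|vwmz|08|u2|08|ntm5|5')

Walking the string: at [3:28] → '|u|08|vwmz|08|u2|08|ntm5|'.
With no groups in the pattern, `findall` gives back each whole match — 1 here.

['|u|08|vwmz|08|u2|08|ntm5|']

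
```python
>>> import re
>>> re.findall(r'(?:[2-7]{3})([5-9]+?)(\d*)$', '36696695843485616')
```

2 groups means the one result is a tuple of 2 captured strings — 1 here.

[('9', '6695843485616')]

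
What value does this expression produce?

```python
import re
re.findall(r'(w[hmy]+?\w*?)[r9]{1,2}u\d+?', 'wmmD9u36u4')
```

['wmmD']

Pattern: the literal 'w', then one or more of one of [hmy] (lazy), then zero or more of a word character (lazy) (captured); then 1 to 2 of one of [r9], then a literal 'u', then one or more of a digit (lazy).
Matches: at [0:7] match 'wmmD9u3', group 1 = 'wmmD'.
`findall` collects group 1 from the one match (1 total).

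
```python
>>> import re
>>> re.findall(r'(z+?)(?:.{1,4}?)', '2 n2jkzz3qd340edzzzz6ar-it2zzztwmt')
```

One capturing group, so `findall` returns just the captured substring from each match — 5 in all.

['z', 'z', 'z', 'z', 'z']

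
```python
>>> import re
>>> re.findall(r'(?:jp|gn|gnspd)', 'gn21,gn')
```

['gn', 'gn']

Scanning left to right: at [0:2] → 'gn'; at [5:7] → 'gn'.
`findall` yields the raw match text (2 of them) because the pattern has no groups.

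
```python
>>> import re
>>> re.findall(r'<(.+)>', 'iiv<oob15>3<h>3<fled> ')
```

Matches: at [3:21] match '<oob15>3<h>3<fled>', group 1 = 'oob15>3<h>3<fled'.
Because there's exactly one group, `findall` drops the full match and keeps group 1 from the one hit.

['oob15>3<h>3<fled']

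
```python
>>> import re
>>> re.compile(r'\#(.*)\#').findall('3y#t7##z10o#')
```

['t7##z10o']

With a single group, `findall` returns only what that group captured — 1 item.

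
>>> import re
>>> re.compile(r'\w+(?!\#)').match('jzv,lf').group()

The negative lookahead/lookbehind blocks any match where the forbidden context is present.
`re.match` won't scan ahead — the pattern has to work from the very first character.
The match spans [0:3] → 'jzv'.

'jzv'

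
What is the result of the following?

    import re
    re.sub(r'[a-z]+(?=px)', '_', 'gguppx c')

The positive lookaround only admits positions where the adjacent text matches; those characters stay outside the span.
Matches: at [0:4] → 'ggup'.
Every occurrence is swapped for '_'.

'_px c'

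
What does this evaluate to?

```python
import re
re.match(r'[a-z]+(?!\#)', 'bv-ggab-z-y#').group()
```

'bv'

With `match`, the pattern is implicitly anchored at the beginning.
The match spans [0:2] → 'bv'.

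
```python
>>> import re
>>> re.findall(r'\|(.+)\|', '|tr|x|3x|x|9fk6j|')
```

['tr|x|3x|x|9fk6j']

Scanning left to right: at [0:17] match '|tr|x|3x|x|9fk6j|', group 1 = 'tr|x|3x|x|9fk6j'.
`findall` collects group 1 from the one match (1 total).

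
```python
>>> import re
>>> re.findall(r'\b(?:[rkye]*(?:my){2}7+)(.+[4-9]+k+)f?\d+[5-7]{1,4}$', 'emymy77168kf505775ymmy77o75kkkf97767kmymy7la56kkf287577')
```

['168kf505775ymmy77o75kkkf97767kmymy7la56kk']

The pattern matches a word boundary (`\b`, zero-width); then zero or more of one of [rkye], then the literal 'my' repeated 2 times, then one or more of the literal '7' (non-capturing group); then one or more of any character, then one or more of a character in [4-9], then one or more of a literal 'k' (captured); then optionally a literal 'f', then one or more of a digit, then 1 to 4 of a character in [5-7]; then anchored at the end.
Matches: at [0:55] match 'emymy77168kf505775ymmy77o75kkkf97767kmymy7la56kkf287577', group 1 = '168kf505775ymmy77o75kkkf97767kmymy7la56kk'.
One capturing group, so `findall` returns just the captured substring from the one match — 1 in all.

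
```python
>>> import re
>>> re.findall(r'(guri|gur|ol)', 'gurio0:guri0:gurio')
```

['guri', 'guri', 'guri']

Alternation isn't longest-match — the leftmost alternative that fits at this position is chosen.
Scanning left to right: at [0:4] match 'guri', group 1 = 'guri'; at [7:11] match 'guri', group 1 = 'guri'; at [13:17] match 'guri', group 1 = 'guri'.
`findall` collects group 1 from each match (3 total).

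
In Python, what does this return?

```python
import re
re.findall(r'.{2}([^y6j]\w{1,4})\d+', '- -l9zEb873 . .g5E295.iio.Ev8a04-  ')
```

['-l', 'b87', '.g5E2', '.Ev8a']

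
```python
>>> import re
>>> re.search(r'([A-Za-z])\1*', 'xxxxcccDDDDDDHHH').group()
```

`\1` has to match the exact text group 1 already captured.
`re.search` scans for the first position where the pattern succeeds.
The match spans [0:4] → 'xxxx'.
Captured: group 1 = 'x'.

'xxxx'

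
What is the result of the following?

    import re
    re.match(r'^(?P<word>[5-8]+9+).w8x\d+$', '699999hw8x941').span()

With `match`, the pattern is implicitly anchored at the beginning.
The match spans [0:13] → '699999hw8x941'.

(0, 13)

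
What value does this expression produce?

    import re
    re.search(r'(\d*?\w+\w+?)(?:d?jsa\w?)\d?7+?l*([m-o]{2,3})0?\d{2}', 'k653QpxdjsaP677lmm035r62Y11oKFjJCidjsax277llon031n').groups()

Pattern: zero or more of a digit (lazy), then one or more of a word character, then one or more of a word character (lazy) (captured); then optionally a literal 'd', then the literal 'jsa', then optionally a word character (non-capturing group); then optionally a digit, then one or more of a literal '7' (lazy), then zero or more of the literal 'l'; then 2 to 3 of a character in [m-o] (captured); then optionally a literal '0', then exactly 2 of a digit.
`re.search` tries every starting position until one works.
The match spans [0:49] → 'k653QpxdjsaP677lmm035r62Y11oKFjJCidjsax277llon031'.
Captured: group 1 = 'k653QpxdjsaP677lmm035r62Y11oKFjJCid', group 2 = 'on'.

('k653QpxdjsaP677lmm035r62Y11oKFjJCid', 'on')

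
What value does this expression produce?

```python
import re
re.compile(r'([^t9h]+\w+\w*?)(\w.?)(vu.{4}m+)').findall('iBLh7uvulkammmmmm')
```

[('iBLh7', 'u', 'vulkammmmmm')]

Pattern: one or more of any character except [t9h], then one or more of a word character, then zero or more of a word character (lazy) (captured); then a word character, then optionally any character (captured); then the literal 'vu', then exactly 4 of any character, then one or more of the literal 'm' (captured).
Scanning left to right: at [0:17] match 'iBLh7uvulkammmmmm', groups = ('iBLh7', 'u', 'vulkammmmmm').
With 3 capturing groups, `findall` returns a 3-tuple per match.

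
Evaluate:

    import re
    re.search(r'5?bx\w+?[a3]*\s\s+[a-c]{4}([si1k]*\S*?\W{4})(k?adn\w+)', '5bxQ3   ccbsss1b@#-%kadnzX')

None

Pattern: optionally a literal '5', then the literal 'bx', then one or more of a word character (lazy); then zero or more of one of [a3]; then whitespace, then one or more of whitespace, then exactly 4 of a character in [a-c]; then zero or more of one of [si1k], then zero or more of a non-whitespace character (lazy), then exactly 4 of a non-word character (captured); then optionally a literal 'k', then the literal 'adn', then one or more of a word character (captured).
`re.search` tries every starting position until one works.
Here no position works, so the call returns None.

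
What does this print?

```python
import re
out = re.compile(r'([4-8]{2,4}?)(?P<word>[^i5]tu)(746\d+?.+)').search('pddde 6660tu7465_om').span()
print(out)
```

The pattern matches 2 to 4 of a character in [4-8] (lazy) (captured); then any character except [i5], then the literal 'tu' (captured as 'word'); then the literal '746', then one or more of a digit (lazy), then one or more of any character (captured).
The match spans [6:19] → '6660tu7465_om'.

(6, 19)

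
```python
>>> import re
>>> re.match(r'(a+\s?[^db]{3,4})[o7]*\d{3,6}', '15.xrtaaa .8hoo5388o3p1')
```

None

The pattern matches one or more of the literal 'a', then optionally whitespace, then 3 to 4 of any character except [db] (captured); then zero or more of one of [o7], then 3 to 6 of a digit.
`re.match` only tries the pattern at the start of the string.
Here position 0 doesn't satisfy it, so the call returns None.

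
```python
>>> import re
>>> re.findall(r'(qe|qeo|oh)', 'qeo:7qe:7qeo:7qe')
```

['qe', 'qe', 'qe', 'qe']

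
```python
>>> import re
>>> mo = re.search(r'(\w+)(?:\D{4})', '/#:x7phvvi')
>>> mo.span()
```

The pattern matches one or more of a word character (captured); then exactly 4 of a non-digit (non-capturing group).
The match spans [3:10] → 'x7phvvi'.

(3, 10)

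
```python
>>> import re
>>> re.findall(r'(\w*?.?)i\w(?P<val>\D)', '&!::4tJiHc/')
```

[('4tJ', 'c')]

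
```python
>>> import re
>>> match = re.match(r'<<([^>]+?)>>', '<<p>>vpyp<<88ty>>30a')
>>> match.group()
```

`match` is anchored at position 0; if the pattern doesn't fit there, it returns None.
The match spans [0:5] → '<<p>>'.
Captured: group 1 = 'p'.

'<<p>>'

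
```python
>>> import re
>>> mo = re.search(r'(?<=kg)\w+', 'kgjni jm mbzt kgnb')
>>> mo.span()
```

The positive lookaround only admits positions where the adjacent text matches; those characters stay outside the span.
`search` walks the string left to right and returns the first match it finds.
The match spans [2:5] → 'jni'.

(2, 5)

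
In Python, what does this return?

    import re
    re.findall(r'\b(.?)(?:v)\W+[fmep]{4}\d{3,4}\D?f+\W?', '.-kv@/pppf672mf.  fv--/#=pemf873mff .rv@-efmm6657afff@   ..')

['k', 'f', 'r']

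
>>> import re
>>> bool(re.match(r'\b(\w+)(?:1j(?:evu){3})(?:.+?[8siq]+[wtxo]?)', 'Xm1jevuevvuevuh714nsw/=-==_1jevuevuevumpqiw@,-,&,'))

False

With `match`, the pattern is implicitly anchored at the beginning.
Here the pattern fails at index 0, so the call returns None, and `bool(None)` is False.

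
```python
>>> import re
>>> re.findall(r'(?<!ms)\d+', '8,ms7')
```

A negative assertion filters positions out without eating any characters.
Walking the string: at [0:1] → '8'.
With no groups in the pattern, `findall` gives back each whole match — 1 here.

['8']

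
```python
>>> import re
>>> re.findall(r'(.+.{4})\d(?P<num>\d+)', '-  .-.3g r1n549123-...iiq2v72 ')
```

[('-  .-.3g r1n549123-...iiq2v', '2')]

Pattern: one or more of any character, then exactly 4 of any character (captured); then a digit; then one or more of a digit (captured as 'num').
Walking the string: at [0:29] match '-  .-.3g r1n549123-...iiq2v72', groups = ('-  .-.3g r1n549123-...iiq2v', '2').
Multiple groups make `findall` return tuples — one 2-tuple for the one match.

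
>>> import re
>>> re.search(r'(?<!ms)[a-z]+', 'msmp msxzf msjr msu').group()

`(?!…)`/`(?<!…)` only lets a position through if the neighbouring text does NOT match; no characters are consumed.
`re.search` tries every starting position until one works.
The match spans [0:4] → 'msmp'.

'msmp'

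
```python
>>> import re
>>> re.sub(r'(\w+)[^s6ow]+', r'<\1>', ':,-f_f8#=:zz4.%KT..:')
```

The pattern matches one or more of a word character (captured); then one or more of any character except [s6ow].
Matches: at [3:20] → 'f_f8#=:zz4.%KT..:'.
`\1` in the replacement pulls in group 1's text for each match.

':,-<f_f8>'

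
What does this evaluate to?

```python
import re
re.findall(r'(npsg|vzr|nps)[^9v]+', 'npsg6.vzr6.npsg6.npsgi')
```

Alternation isn't longest-match — the leftmost alternative that fits at this position is chosen.
`findall` collects group 1 from each match (2 total).

['npsg', 'vzr']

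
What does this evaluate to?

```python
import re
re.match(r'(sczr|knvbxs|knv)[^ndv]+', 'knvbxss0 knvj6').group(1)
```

'knvbxs'

The match spans [0:10] → 'knvbxss0 k'.
Captured: group 1 = 'knvbxs'.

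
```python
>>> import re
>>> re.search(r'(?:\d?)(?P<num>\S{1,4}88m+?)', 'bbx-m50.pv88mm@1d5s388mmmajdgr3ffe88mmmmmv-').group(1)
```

'0.pv88m'

The match spans [5:13] → '50.pv88m'.
Captured: group 1 = '0.pv88m'.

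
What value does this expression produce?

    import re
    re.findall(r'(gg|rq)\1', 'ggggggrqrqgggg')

['gg', 'rq', 'gg']

`\1` is not a pattern — it's the concrete string captured by group 1, re-applied verbatim.
Matches: at [0:4] match 'gggg', group 1 = 'gg'; at [6:10] match 'rqrq', group 1 = 'rq'; at [10:14] match 'gggg', group 1 = 'gg'.
One capturing group, so `findall` returns just the captured substring from each match — 3 in all.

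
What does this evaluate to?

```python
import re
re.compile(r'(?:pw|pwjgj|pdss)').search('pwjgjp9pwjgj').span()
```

Alternation isn't longest-match — the leftmost alternative that fits at this position is chosen.
`re.search` scans for the first position where the pattern succeeds.
The match spans [0:2] → 'pw'.

(0, 2)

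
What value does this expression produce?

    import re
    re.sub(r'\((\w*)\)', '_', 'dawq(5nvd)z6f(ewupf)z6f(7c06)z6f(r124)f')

Each match is replaced by '_'.

'dawq_z6f_z6f_z6f_f'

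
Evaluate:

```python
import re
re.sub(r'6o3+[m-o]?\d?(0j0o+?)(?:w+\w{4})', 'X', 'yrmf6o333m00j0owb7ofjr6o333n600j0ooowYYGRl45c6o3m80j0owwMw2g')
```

The pattern matches the literal '6o', then one or more of the literal '3', then optionally a character in [m-o]; then optionally a digit; then the literal '0j0', then one or more of a literal 'o' (lazy) (captured); then one or more of the literal 'w', then exactly 4 of a word character (non-capturing group).
Matches: at [4:20] → '6o333m00j0owb7of'; at [45:60] → '6o3m80j0owwMw2g'.
`sub` substitutes 'X' at each match site.

'yrmfXjr6o333n600j0ooowYYGRl45cX'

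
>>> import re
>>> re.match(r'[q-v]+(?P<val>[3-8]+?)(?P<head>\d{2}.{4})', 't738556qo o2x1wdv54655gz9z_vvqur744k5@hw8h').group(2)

The match spans [0:8] → 't738556q'.
Captured: group 1 = '7', group 2 = '38556q'.

'38556q'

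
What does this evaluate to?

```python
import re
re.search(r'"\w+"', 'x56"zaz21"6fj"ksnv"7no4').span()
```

(3, 10)

The match spans [3:10] → '"zaz21"'.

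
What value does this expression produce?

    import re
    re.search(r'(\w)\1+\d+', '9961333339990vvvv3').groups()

The match spans [0:13] → '9961333339990'.
Captured: group 1 = '9'.

('9',)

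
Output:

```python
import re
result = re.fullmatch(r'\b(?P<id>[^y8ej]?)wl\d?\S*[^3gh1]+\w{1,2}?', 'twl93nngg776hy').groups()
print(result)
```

('t',)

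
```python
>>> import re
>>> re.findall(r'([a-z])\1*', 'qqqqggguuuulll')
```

['q', 'g', 'u', 'l']

`\1` is not a pattern — it's the concrete string captured by group 1, re-applied verbatim.
`findall` collects group 1 from each match (4 total).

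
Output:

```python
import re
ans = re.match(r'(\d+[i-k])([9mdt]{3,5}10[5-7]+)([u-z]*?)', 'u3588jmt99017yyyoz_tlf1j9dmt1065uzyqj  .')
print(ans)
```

None

This matches one or more of a digit, then a character in [i-k] (captured); then 3 to 5 of one of [9mdt], then the literal '10', then one or more of a character in [5-7] (captured); then zero or more of a character in [u-z] (lazy) (captured).
With `match`, the pattern is implicitly anchored at the beginning.
Here the string doesn't start with a match, so the call returns None.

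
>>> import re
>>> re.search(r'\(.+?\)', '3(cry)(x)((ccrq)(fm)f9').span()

(1, 6)

Lazy quantifiers expand one character at a time until the remainder of the pattern can match.
`re.search` tries every starting position until one works.
The match spans [1:6] → '(cry)'.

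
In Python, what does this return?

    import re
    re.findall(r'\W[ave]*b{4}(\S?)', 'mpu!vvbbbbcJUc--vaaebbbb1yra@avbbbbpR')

['c', '1', 'p']

This matches a non-word character, then zero or more of one of [ave], then exactly 4 of the literal 'b'; then optionally a non-whitespace character (captured).
Matches: at [3:11] match '!vvbbbbc', group 1 = 'c'; at [15:25] match '-vaaebbbb1', group 1 = '1'; at [28:36] match '@avbbbbp', group 1 = 'p'.
Because there's exactly one group, `findall` drops the full match and keeps group 1 from each hit.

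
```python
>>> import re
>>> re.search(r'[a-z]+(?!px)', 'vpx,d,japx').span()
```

Because the assertion is negative and zero-width, positions next to the forbidden text are skipped.
The match spans [0:3] → 'vpx'.

(0, 3)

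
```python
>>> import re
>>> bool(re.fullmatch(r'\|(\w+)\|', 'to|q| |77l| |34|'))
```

`re.fullmatch` requires the pattern to consume the entire string.
Here there's no way to consume every character, so the call returns None, and `bool(None)` is False.

False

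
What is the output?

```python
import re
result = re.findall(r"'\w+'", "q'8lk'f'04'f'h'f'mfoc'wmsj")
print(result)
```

No capturing groups, so `findall` returns the 4 full match strings.

["'8lk'", "'04'", "'h'", "'mfoc'"]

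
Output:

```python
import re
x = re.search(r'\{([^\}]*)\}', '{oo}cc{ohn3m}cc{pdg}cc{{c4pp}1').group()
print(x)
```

{oo}

`search` walks the string left to right and returns the first match it finds.
The match spans [0:4] → '{oo}'.
Captured: group 1 = 'oo'.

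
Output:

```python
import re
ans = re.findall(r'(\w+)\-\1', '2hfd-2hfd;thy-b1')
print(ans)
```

After group 1 captures some text, `\1` only succeeds where that same text appears again.
Matches: at [0:9] match '2hfd-2hfd', group 1 = '2hfd'.
One capturing group, so `findall` returns just the captured substring from the one match — 1 in all.

['2hfd']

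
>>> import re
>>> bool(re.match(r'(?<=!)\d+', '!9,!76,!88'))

False

The lookaround is zero-width — it requires the adjacent text to match without consuming it, so the asserted text isn't part of the match.
`re.match` won't scan ahead — the pattern has to work from the very first character.
Here position 0 doesn't satisfy it, so the call returns None, and `bool(None)` is False.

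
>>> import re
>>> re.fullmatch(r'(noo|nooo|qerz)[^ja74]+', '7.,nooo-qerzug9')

`fullmatch` succeeds only if the pattern covers the string from start to end.
Here there's no way to consume every character, so the call returns None.

None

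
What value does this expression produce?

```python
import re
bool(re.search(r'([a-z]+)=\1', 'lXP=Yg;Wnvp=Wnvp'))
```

False

The backreference `\1` re-matches whatever the first group consumed, character for character.
Here nothing in the string fits, so the call returns None, and `bool(None)` is False.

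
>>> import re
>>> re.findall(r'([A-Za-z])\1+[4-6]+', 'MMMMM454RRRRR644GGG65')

['M', 'R', 'G']

`\1` is not a pattern — it's the concrete string captured by group 1, re-applied verbatim.
Matches: at [0:8] match 'MMMMM454', group 1 = 'M'; at [8:16] match 'RRRRR644', group 1 = 'R'; at [16:21] match 'GGG65', group 1 = 'G'.
Because there's exactly one group, `findall` drops the full match and keeps group 1 from each hit.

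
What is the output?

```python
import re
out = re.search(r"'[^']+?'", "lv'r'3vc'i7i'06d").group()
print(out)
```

The match spans [2:5] → "'r'".

'r'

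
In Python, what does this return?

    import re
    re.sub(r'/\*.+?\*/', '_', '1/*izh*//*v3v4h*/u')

The `?` after the quantifier makes it lazy — it takes as little as possible before letting the rest of the pattern try.
`sub` substitutes '_' at each match site.

'1__u'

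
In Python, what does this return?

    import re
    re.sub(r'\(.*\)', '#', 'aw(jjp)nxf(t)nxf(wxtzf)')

'aw#'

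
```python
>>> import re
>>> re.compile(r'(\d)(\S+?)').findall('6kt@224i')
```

[('6', 'k'), ('2', '2'), ('4', 'i')]

Pattern: a digit (captured); then one or more of a non-whitespace character (lazy) (captured).
Scanning left to right: at [0:2] match '6k', groups = ('6', 'k'); at [4:6] match '22', groups = ('2', '2'); at [6:8] match '4i', groups = ('4', 'i').
2 groups means each result is a tuple of 2 captured strings — 3 here.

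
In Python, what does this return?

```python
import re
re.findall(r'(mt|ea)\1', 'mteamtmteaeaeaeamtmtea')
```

`\1` is not a pattern — it's the concrete string captured by group 1, re-applied verbatim.
Walking the string: at [4:8] match 'mtmt', group 1 = 'mt'; at [8:12] match 'eaea', group 1 = 'ea'; at [12:16] match 'eaea', group 1 = 'ea'; at [16:20] match 'mtmt', group 1 = 'mt'.
With a single group, `findall` returns only what that group captured — 4 items.

['mt', 'ea', 'ea', 'mt']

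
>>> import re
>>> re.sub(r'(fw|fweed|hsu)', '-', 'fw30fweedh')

The regex engine tests alternatives in the order written; an earlier branch that matches wins even if a later one would match more.
Matches: at [0:2] → 'fw'; at [4:6] → 'fw'.
Every occurrence is swapped for '-'.

'-30-eedh'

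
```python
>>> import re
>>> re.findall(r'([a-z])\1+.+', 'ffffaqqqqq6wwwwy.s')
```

['f']

After group 1 captures some text, `\1` only succeeds where that same text appears again.
With a single group, `findall` returns only what that group captured — 1 item.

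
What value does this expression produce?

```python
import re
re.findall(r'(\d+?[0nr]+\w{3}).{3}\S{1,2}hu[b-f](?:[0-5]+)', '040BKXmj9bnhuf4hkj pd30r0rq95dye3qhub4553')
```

['040BKX', '30r0rq95']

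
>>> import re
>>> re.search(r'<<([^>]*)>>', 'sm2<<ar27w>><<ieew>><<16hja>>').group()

`re.search` tries every starting position until one works.
The match spans [3:12] → '<<ar27w>>'.
Captured: group 1 = 'ar27w'.

'<<ar27w>>'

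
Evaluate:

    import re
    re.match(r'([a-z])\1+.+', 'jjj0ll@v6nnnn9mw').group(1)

'j'

`\1` is not a pattern — it's the concrete string captured by group 1, re-applied verbatim.
With `match`, the pattern is implicitly anchored at the beginning.
The match spans [0:16] → 'jjj0ll@v6nnnn9mw'.
Captured: group 1 = 'j'.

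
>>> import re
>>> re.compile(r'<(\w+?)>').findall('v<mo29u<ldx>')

Matches: at [7:12] match '<ldx>', group 1 = 'ldx'.
One capturing group, so `findall` returns just the captured substring from the one match — 1 in all.

['ldx']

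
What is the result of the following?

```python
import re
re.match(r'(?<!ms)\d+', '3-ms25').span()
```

(0, 1)

`(?!…)`/`(?<!…)` only lets a position through if the neighbouring text does NOT match; no characters are consumed.
With `match`, the pattern is implicitly anchored at the beginning.
The match spans [0:1] → '3'.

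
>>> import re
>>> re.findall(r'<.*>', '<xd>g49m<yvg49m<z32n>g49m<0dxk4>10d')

Scanning left to right: at [0:32] → '<xd>g49m<yvg49m<z32n>g49m<0dxk4>'.
No capturing groups, so `findall` returns the 1 full match string.

['<xd>g49m<yvg49m<z32n>g49m<0dxk4>']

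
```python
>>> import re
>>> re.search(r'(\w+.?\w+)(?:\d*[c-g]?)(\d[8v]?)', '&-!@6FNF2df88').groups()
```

('6FNF2df8', '8')

The pattern matches one or more of a word character, then optionally any character, then one or more of a word character (captured); then zero or more of a digit, then optionally a character in [c-g] (non-capturing group); then a digit, then optionally one of [8v] (captured).
`search` walks the string left to right and returns the first match it finds.
The match spans [4:13] → '6FNF2df88'.
Captured: group 1 = '6FNF2df8', group 2 = '8'.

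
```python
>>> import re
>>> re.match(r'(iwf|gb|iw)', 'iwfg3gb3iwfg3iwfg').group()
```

'iwf'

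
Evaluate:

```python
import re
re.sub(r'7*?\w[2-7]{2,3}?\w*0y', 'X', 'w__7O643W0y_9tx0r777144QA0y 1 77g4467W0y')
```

'w__X 1 X'

This matches zero or more of a literal '7' (lazy), then a word character; then 2 to 3 of a character in [2-7] (lazy), then zero or more of a word character, then the literal '0y'.
Matches: at [3:27] → '7O643W0y_9tx0r777144QA0y'; at [30:40] → '77g4467W0y'.
Each match is replaced by 'X'.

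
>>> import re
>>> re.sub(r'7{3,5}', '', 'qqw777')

'qqw'

The pattern matches 3 to 5 of a literal '7'.
Each match is replaced by ''.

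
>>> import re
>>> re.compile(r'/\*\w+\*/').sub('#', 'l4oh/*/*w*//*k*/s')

'l4oh/*##s'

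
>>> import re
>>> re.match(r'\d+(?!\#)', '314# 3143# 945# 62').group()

'31'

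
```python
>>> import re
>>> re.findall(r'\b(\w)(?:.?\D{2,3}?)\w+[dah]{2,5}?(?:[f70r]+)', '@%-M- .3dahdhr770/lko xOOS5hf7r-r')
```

['M']

Pattern: a word boundary (`\b`, zero-width); then a word character (captured); then optionally any character, then 2 to 3 of a non-digit (lazy) (non-capturing group); then one or more of a word character, then 2 to 5 of one of [dah] (lazy); then one or more of one of [f70r] (non-capturing group).
Matches: at [3:17] match 'M- .3dahdhr770', group 1 = 'M'.
One capturing group, so `findall` returns just the captured substring from the one match — 1 in all.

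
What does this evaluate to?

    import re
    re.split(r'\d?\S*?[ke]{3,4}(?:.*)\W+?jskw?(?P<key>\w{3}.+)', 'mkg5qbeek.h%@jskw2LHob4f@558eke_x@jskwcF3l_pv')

['', 'cF3l_pv', '']

Pattern: optionally a digit, then zero or more of a non-whitespace character (lazy), then 3 to 4 of one of [ke]; then zero or more of any character (non-capturing group); then one or more of a non-word character (lazy); then the literal 'jsk', then optionally the literal 'w'; then exactly 3 of a word character, then one or more of any character (captured as 'key').
Matches to split on: at [0:45] → 'mkg5qbeek.h%@jskw2LHob4f@558eke_x@jskwcF3l_pv'.
The group in the pattern means `split` returns the separators' captures alongside the pieces.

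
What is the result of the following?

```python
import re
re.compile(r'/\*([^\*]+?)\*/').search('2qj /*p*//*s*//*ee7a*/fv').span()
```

(4, 9)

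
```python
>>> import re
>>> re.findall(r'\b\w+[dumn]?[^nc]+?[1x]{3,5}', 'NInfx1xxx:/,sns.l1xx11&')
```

Pattern: a word boundary (`\b`, zero-width); then one or more of a word character, then optionally one of [dumn]; then one or more of any character except [nc] (lazy), then 3 to 5 of one of [1x].
Matches: at [0:9] → 'NInfx1xxx'; at [12:22] → 'sns.l1xx11'.
With no groups in the pattern, `findall` gives back each whole match — 2 here.

['NInfx1xxx', 'sns.l1xx11']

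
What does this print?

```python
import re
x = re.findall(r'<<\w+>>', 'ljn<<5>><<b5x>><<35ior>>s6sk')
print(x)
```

['<<5>>', '<<b5x>>', '<<35ior>>']

Walking the string: at [3:8] → '<<5>>'; at [8:15] → '<<b5x>>'; at [15:24] → '<<35ior>>'.
With no groups in the pattern, `findall` gives back each whole match — 3 here.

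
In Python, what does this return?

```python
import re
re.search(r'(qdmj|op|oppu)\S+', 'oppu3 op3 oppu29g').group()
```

Unlike `match`, `search` isn't anchored — it looks for the pattern anywhere in the string.
The match spans [0:5] → 'oppu3'.
Captured: group 1 = 'op'.

'oppu3'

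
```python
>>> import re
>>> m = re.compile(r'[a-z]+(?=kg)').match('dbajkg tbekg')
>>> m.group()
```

`match` is anchored at position 0; if the pattern doesn't fit there, it returns None.
The match spans [0:4] → 'dbaj'.

'dbaj'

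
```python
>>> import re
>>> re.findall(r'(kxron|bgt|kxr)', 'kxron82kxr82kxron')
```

Alternation tries branches left to right and keeps the first one that lets the overall match succeed at that position.
Scanning left to right: at [0:5] match 'kxron', group 1 = 'kxron'; at [7:10] match 'kxr', group 1 = 'kxr'; at [12:17] match 'kxron', group 1 = 'kxron'.
One capturing group, so `findall` returns just the captured substring from each match — 3 in all.

['kxron', 'kxr', 'kxron']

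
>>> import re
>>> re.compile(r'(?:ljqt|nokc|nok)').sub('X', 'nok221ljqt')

'X221X'

Matches: at [0:3] → 'nok'; at [6:10] → 'ljqt'.
`sub` substitutes 'X' at each match site.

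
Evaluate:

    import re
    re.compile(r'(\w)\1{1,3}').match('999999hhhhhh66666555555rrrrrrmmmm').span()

(0, 4)

With `match`, the pattern is implicitly anchored at the beginning.
The match spans [0:4] → '9999'.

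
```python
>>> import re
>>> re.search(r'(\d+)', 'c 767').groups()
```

Pattern: one or more of a digit (captured).
`re.search` scans for the first position where the pattern succeeds.
The match spans [2:5] → '767'.
Captured: group 1 = '767'.

('767',)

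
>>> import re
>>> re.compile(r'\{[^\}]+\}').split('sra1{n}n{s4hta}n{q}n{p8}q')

Splitting on the pattern gives 5 pieces.

['sra1', 'n', 'n', 'n', 'q']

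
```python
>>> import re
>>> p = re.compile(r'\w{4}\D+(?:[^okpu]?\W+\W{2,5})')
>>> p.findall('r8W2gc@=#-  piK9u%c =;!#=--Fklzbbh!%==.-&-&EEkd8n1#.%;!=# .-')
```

['r8W2gc@=#-  ', 'piK9u%c =;!#=--Fklzbbh!%==.-&-&', 'Ekd8n1#.%;!=# .-']

Pattern: exactly 4 of a word character, then one or more of a non-digit; then optionally any character except [okpu], then one or more of a non-word character, then 2 to 5 of a non-word character (non-capturing group).
`findall` yields the raw match text (3 of them) because the pattern has no groups.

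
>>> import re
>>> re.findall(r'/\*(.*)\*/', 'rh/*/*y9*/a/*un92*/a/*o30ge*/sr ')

['/*y9*/a/*un92*/a/*o30ge']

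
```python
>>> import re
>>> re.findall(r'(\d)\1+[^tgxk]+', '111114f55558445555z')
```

['1']

A backreference is literal: `\1` must see the identical characters the first group matched.
One capturing group, so `findall` returns just the captured substring from the one match — 1 in all.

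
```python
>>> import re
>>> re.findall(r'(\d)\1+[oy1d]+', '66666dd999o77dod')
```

['6', '9', '7']

A backreference is literal: `\1` must see the identical characters the first group matched.
`findall` collects group 1 from each match (3 total).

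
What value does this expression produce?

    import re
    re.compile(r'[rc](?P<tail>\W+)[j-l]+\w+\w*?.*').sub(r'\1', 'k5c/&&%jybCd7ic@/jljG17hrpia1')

The replacement refers to a captured group, so each match is rewritten using its own captured text.

'k5/&&%'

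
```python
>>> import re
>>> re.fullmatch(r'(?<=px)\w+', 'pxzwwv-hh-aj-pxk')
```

None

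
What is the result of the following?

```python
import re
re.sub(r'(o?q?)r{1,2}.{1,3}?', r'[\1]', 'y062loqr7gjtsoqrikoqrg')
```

'y062l[oq]gjts[oq]k[oq]'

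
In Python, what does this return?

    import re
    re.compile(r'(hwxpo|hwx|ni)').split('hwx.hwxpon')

Alternation isn't longest-match — the leftmost alternative that fits at this position is chosen.
`re.split` interleaves the captured-group text with the surrounding fragments.

['', 'hwx', '.', 'hwxpo', 'n']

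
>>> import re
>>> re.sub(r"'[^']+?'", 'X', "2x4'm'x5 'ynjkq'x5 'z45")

"2x4Xx5 Xx5 'z45"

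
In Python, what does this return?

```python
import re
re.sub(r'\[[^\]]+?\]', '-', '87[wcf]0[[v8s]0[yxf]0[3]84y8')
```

'87-0-0-0-84y8'

Matches: at [2:7] → '[wcf]'; at [8:14] → '[[v8s]'; at [15:20] → '[yxf]'; at [21:24] → '[3]'.
`sub` substitutes '-' at each match site.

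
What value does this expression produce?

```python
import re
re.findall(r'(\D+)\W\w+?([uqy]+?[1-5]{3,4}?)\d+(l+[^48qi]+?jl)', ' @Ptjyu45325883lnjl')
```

Pattern: one or more of a non-digit (captured); then a non-word character, then one or more of a word character (lazy); then one or more of one of [uqy] (lazy), then 3 to 4 of a character in [1-5] (lazy) (captured); then one or more of a digit; then one or more of the literal 'l', then one or more of any character except [48qi] (lazy), then the literal 'jl' (captured).
The `?` after the quantifier makes it lazy — it takes as little as possible before letting the rest of the pattern try.
Walking the string: at [0:19] match ' @Ptjyu45325883lnjl', groups = (' ', 'yu453', 'lnjl').
With 3 capturing groups, `findall` returns a 3-tuple per match.

[(' ', 'yu453', 'lnjl')]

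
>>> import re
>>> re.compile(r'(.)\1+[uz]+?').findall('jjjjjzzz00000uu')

The backreference `\1` re-matches whatever the first group consumed, character for character.
With a single group, `findall` returns only what that group captured — 2 items.

['j', '0']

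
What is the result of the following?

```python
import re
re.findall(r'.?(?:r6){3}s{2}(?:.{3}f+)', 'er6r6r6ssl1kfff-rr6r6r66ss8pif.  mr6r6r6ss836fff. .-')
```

['er6r6r6ssl1kfff', 'mr6r6r6ss836fff']

The pattern matches optionally any character, then the literal 'r6' repeated 3 times, then exactly 2 of the literal 's'; then exactly 3 of any character, then one or more of a literal 'f' (non-capturing group).
Walking the string: at [0:15] → 'er6r6r6ssl1kfff'; at [33:48] → 'mr6r6r6ss836fff'.
No capturing groups, so `findall` returns the 2 full match strings.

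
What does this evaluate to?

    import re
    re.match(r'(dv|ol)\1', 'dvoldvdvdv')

None

The backreference `\1` re-matches whatever the first group consumed, character for character.
`match` is anchored at position 0; if the pattern doesn't fit there, it returns None.
Here the pattern fails at index 0, so the call returns None.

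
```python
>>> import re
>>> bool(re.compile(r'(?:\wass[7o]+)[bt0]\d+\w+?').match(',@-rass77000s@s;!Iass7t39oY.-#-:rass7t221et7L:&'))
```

False

Pattern: a word character, then the literal 'ass', then one or more of one of [7o] (non-capturing group); then one of [bt0], then one or more of a digit, then one or more of a word character (lazy).
`re.match` only tries the pattern at the start of the string.
Here position 0 doesn't satisfy it, so the call returns None, and `bool(None)` is False.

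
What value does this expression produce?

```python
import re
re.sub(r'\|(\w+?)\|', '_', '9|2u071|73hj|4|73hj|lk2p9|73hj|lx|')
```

'9_73hj_73hj_73hj_'

`sub` substitutes '_' at each match site.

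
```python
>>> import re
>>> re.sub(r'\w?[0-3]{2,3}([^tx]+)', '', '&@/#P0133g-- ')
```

This matches optionally a word character, then 2 to 3 of a character in [0-3]; then one or more of any character except [tx] (captured).
Matches: at [4:13] → 'P0133g-- '.
Every occurrence is swapped for ''.

'&@/#'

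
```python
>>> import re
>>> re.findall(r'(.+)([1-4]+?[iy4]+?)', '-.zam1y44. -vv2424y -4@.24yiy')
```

This matches one or more of any character (captured); then one or more of a character in [1-4] (lazy), then one or more of one of [iy4] (lazy) (captured).
Scanning left to right: at [0:27] match '-.zam1y44. -vv2424y -4@.24y', groups = ('-.zam1y44. -vv2424y -4@.2', '4y').
Multiple groups make `findall` return tuples — one 2-tuple for the one match.

[('-.zam1y44. -vv2424y -4@.2', '4y')]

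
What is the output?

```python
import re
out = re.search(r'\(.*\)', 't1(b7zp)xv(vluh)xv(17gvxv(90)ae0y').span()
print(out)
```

`re.search` tries every starting position until one works.
The match spans [2:29] → '(b7zp)xv(vluh)xv(17gvxv(90)'.

(2, 29)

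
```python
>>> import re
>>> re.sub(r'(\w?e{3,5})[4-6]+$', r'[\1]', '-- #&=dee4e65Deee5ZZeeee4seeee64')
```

`\1` in the replacement pulls in group 1's text for each match.

'-- #&=dee4e65Deee5ZZeeee4[seeee]'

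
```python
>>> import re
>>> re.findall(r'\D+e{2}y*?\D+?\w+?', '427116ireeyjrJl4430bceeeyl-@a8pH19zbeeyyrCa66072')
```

Because the quantifier is non-greedy, it stops expanding at the earliest point where the rest of the pattern can succeed.
With no groups in the pattern, `findall` gives back each whole match — 3 here.

['ireeyj', 'bceeeyl', 'zbeeyy']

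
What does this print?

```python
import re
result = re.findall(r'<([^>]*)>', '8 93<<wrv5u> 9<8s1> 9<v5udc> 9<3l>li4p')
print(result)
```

['<wrv5u', '8s1', 'v5udc', '3l']

Walking the string: at [4:12] match '<<wrv5u>', group 1 = '<wrv5u'; at [14:19] match '<8s1>', group 1 = '8s1'; at [21:28] match '<v5udc>', group 1 = 'v5udc'; at [30:34] match '<3l>', group 1 = '3l'.
Because there's exactly one group, `findall` drops the full match and keeps group 1 from each hit.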